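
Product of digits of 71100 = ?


7 × 1 × 1 × 0 × 0 = 0


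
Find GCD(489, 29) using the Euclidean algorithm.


489 = 16 * 29 + 25
29 = 1 * 25 + 4
25 = 6 * 4 + 1
4 = 4 * 1 + 0
GCD = 1


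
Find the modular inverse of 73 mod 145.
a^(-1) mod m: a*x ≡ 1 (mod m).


Use the extended Euclidean algorithm on (145, 73); each row r = 145*s + 73*t:
r=145, s=1, t=0
r=73, s=0, t=1
q=1: r=72, s=1, t=-1   [145*(1) + 73*(-1) = 72]
q=1: r=1, s=-1, t=2   [145*(-1) + 73*(2) = 1]
q=72: r=0, s=73, t=-145   [145*(73) + 73*(-145) = 0]
GCD = 1 with t = 2, so 73*(2) ≡ 1 (mod 145)
Inverse = 2 mod 145 = 2
Check: 73 * 2 = 146 ≡ 1 (mod 145)

73^(-1) ≡ 2 (mod 145)


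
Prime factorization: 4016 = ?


4016 / 2 = 2008
2008 / 2 = 1004
1004 / 2 = 502
502 / 2 = 251
251 / 251 = 1
4016 = 2^4 × 251


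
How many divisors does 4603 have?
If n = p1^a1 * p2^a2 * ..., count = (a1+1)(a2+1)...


4603 = 4603^1
d(4603) = (1+1) = 2

2 divisors


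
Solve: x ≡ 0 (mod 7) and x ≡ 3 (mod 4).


M = 7*4 = 28
M1 = M/7 = 4, M2 = M/4 = 7
M1^(-1) mod 7 = 2, M2^(-1) mod 4 = 3
x = 0*4*2 + 3*7*3 = 63
63 mod 28 = 7
Check: 7 mod 7 = 0 ✓, 7 mod 4 = 3 ✓

x ≡ 7 (mod 28)


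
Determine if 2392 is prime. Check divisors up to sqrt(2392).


2392 / 2 = 1196 (exact division)
2392 is NOT prime.

No, 2392 is not prime


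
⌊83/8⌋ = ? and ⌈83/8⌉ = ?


83/8 = 10.3750
floor = 10
ceil = 11

floor = 10, ceil = 11


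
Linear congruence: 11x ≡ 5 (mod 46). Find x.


GCD(11, 46) = 1, unique solution
a^(-1) mod 46 = 21
x = 21 * 5 mod 46 = 13

x ≡ 13 (mod 46)


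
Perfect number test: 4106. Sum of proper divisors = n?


Proper divisors of 4106: 1, 2, 2053
Sum = 1 + 2 + 2053 = 2056

No, 4106 is not perfect (2056 ≠ 4106)


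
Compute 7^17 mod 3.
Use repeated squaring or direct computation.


7^1 mod 3 = 1
7^2 mod 3 = 1
7^3 mod 3 = 1
7^4 mod 3 = 1
7^5 mod 3 = 1
7^6 mod 3 = 1
7^7 mod 3 = 1
7^8 mod 3 = 1
7^9 mod 3 = 1
7^10 mod 3 = 1
7^11 mod 3 = 1
7^12 mod 3 = 1
7^13 mod 3 = 1
7^14 mod 3 = 1
7^15 mod 3 = 1
7^16 mod 3 = 1
7^17 mod 3 = 1


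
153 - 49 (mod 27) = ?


153 - 49 = 104
104 mod 27 = 23


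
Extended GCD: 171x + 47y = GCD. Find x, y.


Tabular extended Euclidean (each row: r = 171*s + 47*t):
r=171, s=1, t=0
r=47, s=0, t=1
q=3: r=30, s=1, t=-3   [171*(1) + 47*(-3) = 30]
q=1: r=17, s=-1, t=4   [171*(-1) + 47*(4) = 17]
q=1: r=13, s=2, t=-7   [171*(2) + 47*(-7) = 13]
q=1: r=4, s=-3, t=11   [171*(-3) + 47*(11) = 4]
q=3: r=1, s=11, t=-40   [171*(11) + 47*(-40) = 1]
q=4: r=0, s=-47, t=171   [171*(-47) + 47*(171) = 0]
GCD = 1; from the row with r=1: x=11, y=-40
Check: 171*(11) + 47*(-40) = 1881 - 1880 = 1

GCD = 1, x = 11, y = -40


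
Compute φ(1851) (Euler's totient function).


1851 = 3 × 617
Prime factors: 3, 617
φ(1851) = 1851 × (1-1/3) × (1-1/617)
= 1851 × 2/3 × 616/617 = 1232

φ(1851) = 1232


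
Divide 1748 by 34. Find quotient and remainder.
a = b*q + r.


1748 = 34 * 51 + 14
Check: 1734 + 14 = 1748

q = 51, r = 14


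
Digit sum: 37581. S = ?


3 + 7 + 5 + 8 + 1 = 24


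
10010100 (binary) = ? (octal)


10010100 (base 2) = 148 (decimal)
148 (decimal) = 224 (base 8)


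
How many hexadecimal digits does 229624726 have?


229624726 in base 16 = DAFCB96
Number of digits = 7

7 digits (base 16)


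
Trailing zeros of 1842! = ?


floor(1842/5) = 368
floor(1842/25) = 73
floor(1842/125) = 14
floor(1842/625) = 2
Total = 457

457 trailing zeros


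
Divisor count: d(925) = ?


925 = 5^2 × 37^1
d(925) = (2+1) × (1+1) = 6

6 divisors


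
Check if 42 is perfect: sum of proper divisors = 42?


Proper divisors of 42: 1, 2, 3, 6, 7, 14, 21
Sum = 1 + 2 + 3 + 6 + 7 + 14 + 21 = 54

No, 42 is not perfect (54 ≠ 42)


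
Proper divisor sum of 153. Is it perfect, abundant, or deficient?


Proper divisors: 1, 3, 9, 17, 51
Sum = 1 + 3 + 9 + 17 + 51 = 81
81 < 153 → deficient

s(153) = 81 (deficient)


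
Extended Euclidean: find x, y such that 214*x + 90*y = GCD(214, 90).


Tabular extended Euclidean (each row: r = 214*s + 90*t):
r=214, s=1, t=0
r=90, s=0, t=1
q=2: r=34, s=1, t=-2   [214*(1) + 90*(-2) = 34]
q=2: r=22, s=-2, t=5   [214*(-2) + 90*(5) = 22]
q=1: r=12, s=3, t=-7   [214*(3) + 90*(-7) = 12]
q=1: r=10, s=-5, t=12   [214*(-5) + 90*(12) = 10]
q=1: r=2, s=8, t=-19   [214*(8) + 90*(-19) = 2]
q=5: r=0, s=-45, t=107   [214*(-45) + 90*(107) = 0]
GCD = 2; from the row with r=2: x=8, y=-19
Check: 214*(8) + 90*(-19) = 1712 - 1710 = 2

GCD = 2, x = 8, y = -19


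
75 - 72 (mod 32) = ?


75 - 72 = 3
3 mod 32 = 3


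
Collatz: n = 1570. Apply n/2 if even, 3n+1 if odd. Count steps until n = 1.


1570 → 785 → 2356 → 1178 → 589 → 1768 → 884 → 442 → 221 → 664 → 332 → 166 → 83 → 250 → 125 → 376 → 188 → 94 → 47 → 142 → 71 → 214 → 107 → 322 → 161 → 484 → 242 → 121 → 364 → 182 → 91 → 274 → 137 → 412 → 206 → 103 → 310 → 155 → 466 → 233 → 700 → 350 → 175 → 526 → 263 → 790 → 395 → 1186 → 593 → 1780 → 890 → 445 → 1336 → 668 → 334 → 167 → 502 → 251 → 754 → 377 → 1132 → 566 → 283 → 850 → 425 → 1276 → 638 → 319 → 958 → 479 → 1438 → 719 → 2158 → 1079 → 3238 → 1619 → 4858 → 2429 → 7288 → 3644 → 1822 → 911 → 2734 → 1367 → 4102 → 2051 → 6154 → 3077 → 9232 → 4616 → 2308 → 1154 → 577 → 1732 → 866 → 433 → 1300 → 650 → 325 → 976 → 488 → 244 → 122 → 61 → 184 → 92 → 46 → 23 → 70 → 35 → 106 → 53 → 160 → 80 → 40 → 20 → 10 → 5 → 16 → 8 → 4 → 2 → 1
Total steps = 122

122 steps


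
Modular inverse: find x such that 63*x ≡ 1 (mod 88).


Use the extended Euclidean algorithm on (88, 63); each row r = 88*s + 63*t:
r=88, s=1, t=0
r=63, s=0, t=1
q=1: r=25, s=1, t=-1   [88*(1) + 63*(-1) = 25]
q=2: r=13, s=-2, t=3   [88*(-2) + 63*(3) = 13]
q=1: r=12, s=3, t=-4   [88*(3) + 63*(-4) = 12]
q=1: r=1, s=-5, t=7   [88*(-5) + 63*(7) = 1]
q=12: r=0, s=63, t=-88   [88*(63) + 63*(-88) = 0]
GCD = 1 with t = 7, so 63*(7) ≡ 1 (mod 88)
Inverse = 7 mod 88 = 7
Check: 63 * 7 = 441 ≡ 1 (mod 88)

63^(-1) ≡ 7 (mod 88)


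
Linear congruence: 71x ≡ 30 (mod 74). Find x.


GCD(71, 74) = 1, unique solution
a^(-1) mod 74 = 49
x = 49 * 30 mod 74 = 64

x ≡ 64 (mod 74)


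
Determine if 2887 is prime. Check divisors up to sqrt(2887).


Check divisors up to sqrt(2887) = 53.7308
No divisors found.
2887 is prime.

Yes, 2887 is prime


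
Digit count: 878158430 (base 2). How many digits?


878158430 in base 2 = 110100010101111010001001011110
Number of digits = 30

30 digits (base 2)


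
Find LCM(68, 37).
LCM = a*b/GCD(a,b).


GCD(68, 37) = 1
LCM = 68*37/1 = 2516/1 = 2516

LCM = 2516


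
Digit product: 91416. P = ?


9 × 1 × 4 × 1 × 6 = 216


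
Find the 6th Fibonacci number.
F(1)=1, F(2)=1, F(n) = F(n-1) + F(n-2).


Sequence: 1, 1, 2, 3, 5, 8
F(6) = 8


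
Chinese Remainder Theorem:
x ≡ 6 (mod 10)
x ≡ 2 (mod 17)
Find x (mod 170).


M = 10*17 = 170
M1 = M/10 = 17, M2 = M/17 = 10
M1^(-1) mod 10 = 3, M2^(-1) mod 17 = 12
x = 6*17*3 + 2*10*12 = 546
546 mod 170 = 36
Check: 36 mod 10 = 6 ✓, 36 mod 17 = 2 ✓

x ≡ 36 (mod 170)


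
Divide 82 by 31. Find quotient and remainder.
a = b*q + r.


82 = 31 * 2 + 20
Check: 62 + 20 = 82

q = 2, r = 20


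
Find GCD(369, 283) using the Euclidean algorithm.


369 = 1 * 283 + 86
283 = 3 * 86 + 25
86 = 3 * 25 + 11
25 = 2 * 11 + 3
11 = 3 * 3 + 2
3 = 1 * 2 + 1
2 = 2 * 1 + 0
GCD = 1


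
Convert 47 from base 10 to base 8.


47 (base 10) = 47 (decimal)
47 (decimal) = 57 (base 8)


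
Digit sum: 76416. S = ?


7 + 6 + 4 + 1 + 6 = 24


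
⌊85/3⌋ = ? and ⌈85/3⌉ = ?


85/3 = 28.3333
floor = 28
ceil = 29

floor = 28, ceil = 29


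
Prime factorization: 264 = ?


264 / 2 = 132
132 / 2 = 66
66 / 2 = 33
33 / 3 = 11
11 / 11 = 1
264 = 2^3 × 3 × 11


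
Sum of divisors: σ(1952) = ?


Divisors of 1952: 1, 2, 4, 8, 16, 32, 61, 122, 244, 488, 976, 1952
Sum = 1 + 2 + 4 + 8 + 16 + 32 + 61 + 122 + 244 + 488 + 976 + 1952 = 3906

σ(1952) = 3906


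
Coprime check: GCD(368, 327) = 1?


Euclidean algorithm:
368 = 1 * 327 + 41
327 = 7 * 41 + 40
41 = 1 * 40 + 1
40 = 40 * 1 + 0
GCD(368, 327) = 1

Yes, coprime (GCD = 1)


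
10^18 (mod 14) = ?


10^1 mod 14 = 10
10^2 mod 14 = 2
10^3 mod 14 = 6
10^4 mod 14 = 4
10^5 mod 14 = 12
10^6 mod 14 = 8
10^7 mod 14 = 10
10^8 mod 14 = 2
10^9 mod 14 = 6
10^10 mod 14 = 4
10^11 mod 14 = 12
10^12 mod 14 = 8
10^13 mod 14 = 10
10^14 mod 14 = 2
10^15 mod 14 = 6
10^16 mod 14 = 4
10^17 mod 14 = 12
10^18 mod 14 = 8


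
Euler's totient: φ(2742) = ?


2742 = 2 × 3 × 457
Prime factors: 2, 3, 457
φ(2742) = 2742 × (1-1/2) × (1-1/3) × (1-1/457)
= 2742 × 1/2 × 2/3 × 456/457 = 912

φ(2742) = 912


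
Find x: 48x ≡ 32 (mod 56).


GCD(48, 56) = 8 divides 32
Divide: 6x ≡ 4 (mod 7)
x ≡ 3 (mod 7)


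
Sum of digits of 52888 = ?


5 + 2 + 8 + 8 + 8 = 31


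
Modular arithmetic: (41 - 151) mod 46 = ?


41 - 151 = -110
-110 mod 46 = 28


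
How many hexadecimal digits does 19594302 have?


19594302 in base 16 = 12AFC3E
Number of digits = 7

7 digits (base 16)


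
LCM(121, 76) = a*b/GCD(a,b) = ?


GCD(121, 76) = 1
LCM = 121*76/1 = 9196/1 = 9196

LCM = 9196


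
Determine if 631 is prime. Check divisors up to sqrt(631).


Check divisors up to sqrt(631) = 25.1197
No divisors found.
631 is prime.

Yes, 631 is prime


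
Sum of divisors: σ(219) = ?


Divisors of 219: 1, 3, 73, 219
Sum = 1 + 3 + 73 + 219 = 296

σ(219) = 296


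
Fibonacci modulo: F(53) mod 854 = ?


F(k) mod 854 for k=1..53:
1, 1, 2, 3, 5, 8, 13, 21, 34, 55, 89, 144, 233, 377, 610, 133, 743, 22, 765, 787, 698, 631, 475, 252, 727, 125, 852, 123, 121, 244, 365, 609, 120, 729, 849, 724, 719, 589, 454, 189, 643, 832, 621, 599, 366, 111, 477, 588, 211, 799, 156, 101, 257
F(53) mod 854 = 257


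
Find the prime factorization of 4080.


4080 / 2 = 2040
2040 / 2 = 1020
1020 / 2 = 510
510 / 2 = 255
255 / 3 = 85
85 / 5 = 17
17 / 17 = 1
4080 = 2^4 × 3 × 5 × 17


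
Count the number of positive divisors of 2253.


2253 = 3^1 × 751^1
d(2253) = (1+1) × (1+1) = 4

4 divisors


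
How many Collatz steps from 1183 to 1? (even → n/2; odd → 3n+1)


1183 → 3550 → 1775 → 5326 → 2663 → 7990 → 3995 → 11986 → 5993 → 17980 → 8990 → 4495 → 13486 → 6743 → 20230 → 10115 → 30346 → 15173 → 45520 → 22760 → 11380 → 5690 → 2845 → 8536 → 4268 → 2134 → 1067 → 3202 → 1601 → 4804 → 2402 → 1201 → 3604 → 1802 → 901 → 2704 → 1352 → 676 → 338 → 169 → 508 → 254 → 127 → 382 → 191 → 574 → 287 → 862 → 431 → 1294 → 647 → 1942 → 971 → 2914 → 1457 → 4372 → 2186 → 1093 → 3280 → 1640 → 820 → 410 → 205 → 616 → 308 → 154 → 77 → 232 → 116 → 58 → 29 → 88 → 44 → 22 → 11 → 34 → 17 → 52 → 26 → 13 → 40 → 20 → 10 → 5 → 16 → 8 → 4 → 2 → 1
Total steps = 88

88 steps


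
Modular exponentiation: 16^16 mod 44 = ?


16^1 mod 44 = 16
16^2 mod 44 = 36
16^3 mod 44 = 4
16^4 mod 44 = 20
16^5 mod 44 = 12
16^6 mod 44 = 16
16^7 mod 44 = 36
16^8 mod 44 = 4
16^9 mod 44 = 20
16^10 mod 44 = 12
16^11 mod 44 = 16
16^12 mod 44 = 36
16^13 mod 44 = 4
16^14 mod 44 = 20
16^15 mod 44 = 12
16^16 mod 44 = 16


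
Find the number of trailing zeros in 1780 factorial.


floor(1780/5) = 356
floor(1780/25) = 71
floor(1780/125) = 14
floor(1780/625) = 2
Total = 443

443 trailing zeros


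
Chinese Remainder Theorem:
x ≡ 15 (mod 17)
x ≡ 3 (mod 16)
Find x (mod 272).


M = 17*16 = 272
M1 = M/17 = 16, M2 = M/16 = 17
M1^(-1) mod 17 = 16, M2^(-1) mod 16 = 1
x = 15*16*16 + 3*17*1 = 3891
3891 mod 272 = 83
Check: 83 mod 17 = 15 ✓, 83 mod 16 = 3 ✓

x ≡ 83 (mod 272)


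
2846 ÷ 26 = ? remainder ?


2846 = 26 * 109 + 12
Check: 2834 + 12 = 2846

q = 109, r = 12


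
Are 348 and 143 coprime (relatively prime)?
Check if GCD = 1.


Euclidean algorithm:
348 = 2 * 143 + 62
143 = 2 * 62 + 19
62 = 3 * 19 + 5
19 = 3 * 5 + 4
5 = 1 * 4 + 1
4 = 4 * 1 + 0
GCD(348, 143) = 1

Yes, coprime (GCD = 1)


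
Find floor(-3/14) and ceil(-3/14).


-3/14 = -0.2143
floor = -1
ceil = 0

floor = -1, ceil = 0


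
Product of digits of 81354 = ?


8 × 1 × 3 × 5 × 4 = 480


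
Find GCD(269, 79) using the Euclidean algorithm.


269 = 3 * 79 + 32
79 = 2 * 32 + 15
32 = 2 * 15 + 2
15 = 7 * 2 + 1
2 = 2 * 1 + 0
GCD = 1


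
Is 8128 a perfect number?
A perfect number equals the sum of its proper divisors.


Proper divisors of 8128: 1, 2, 4, 8, 16, 32, 64, 127, 254, 508, 1016, 2032, 4064
Sum = 1 + 2 + 4 + 8 + 16 + 32 + 64 + 127 + 254 + 508 + 1016 + 2032 + 4064 = 8128

Yes, 8128 is perfect (8128 = 8128)


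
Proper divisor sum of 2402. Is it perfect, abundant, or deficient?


Proper divisors: 1, 2, 1201
Sum = 1 + 2 + 1201 = 1204
1204 < 2402 → deficient

s(2402) = 1204 (deficient)


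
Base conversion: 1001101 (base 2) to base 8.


1001101 (base 2) = 77 (decimal)
77 (decimal) = 115 (base 8)


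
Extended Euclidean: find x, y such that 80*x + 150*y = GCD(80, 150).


Tabular extended Euclidean (each row: r = 80*s + 150*t):
r=80, s=1, t=0
r=150, s=0, t=1
q=0: r=80, s=1, t=0   [80*(1) + 150*(0) = 80]
q=1: r=70, s=-1, t=1   [80*(-1) + 150*(1) = 70]
q=1: r=10, s=2, t=-1   [80*(2) + 150*(-1) = 10]
q=7: r=0, s=-15, t=8   [80*(-15) + 150*(8) = 0]
GCD = 10; from the row with r=10: x=2, y=-1
Check: 80*(2) + 150*(-1) = 160 - 150 = 10

GCD = 10, x = 2, y = -1


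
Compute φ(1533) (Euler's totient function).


1533 = 3 × 7 × 73
Prime factors: 3, 7, 73
φ(1533) = 1533 × (1-1/3) × (1-1/7) × (1-1/73)
= 1533 × 2/3 × 6/7 × 72/73 = 864

φ(1533) = 864


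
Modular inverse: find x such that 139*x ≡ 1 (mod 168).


Use the extended Euclidean algorithm on (168, 139); each row r = 168*s + 139*t:
r=168, s=1, t=0
r=139, s=0, t=1
q=1: r=29, s=1, t=-1   [168*(1) + 139*(-1) = 29]
q=4: r=23, s=-4, t=5   [168*(-4) + 139*(5) = 23]
q=1: r=6, s=5, t=-6   [168*(5) + 139*(-6) = 6]
q=3: r=5, s=-19, t=23   [168*(-19) + 139*(23) = 5]
q=1: r=1, s=24, t=-29   [168*(24) + 139*(-29) = 1]
q=5: r=0, s=-139, t=168   [168*(-139) + 139*(168) = 0]
GCD = 1 with t = -29, so 139*(-29) ≡ 1 (mod 168)
Inverse = -29 mod 168 = 139
Check: 139 * 139 = 19321 ≡ 1 (mod 168)

139^(-1) ≡ 139 (mod 168)


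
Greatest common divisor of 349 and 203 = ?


349 = 1 * 203 + 146
203 = 1 * 146 + 57
146 = 2 * 57 + 32
57 = 1 * 32 + 25
32 = 1 * 25 + 7
25 = 3 * 7 + 4
7 = 1 * 4 + 3
4 = 1 * 3 + 1
3 = 3 * 1 + 0
GCD = 1


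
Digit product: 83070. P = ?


8 × 3 × 0 × 7 × 0 = 0


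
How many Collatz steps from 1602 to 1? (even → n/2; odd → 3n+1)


1602 → 801 → 2404 → 1202 → 601 → 1804 → 902 → 451 → 1354 → 677 → 2032 → 1016 → 508 → 254 → 127 → 382 → 191 → 574 → 287 → 862 → 431 → 1294 → 647 → 1942 → 971 → 2914 → 1457 → 4372 → 2186 → 1093 → 3280 → 1640 → 820 → 410 → 205 → 616 → 308 → 154 → 77 → 232 → 116 → 58 → 29 → 88 → 44 → 22 → 11 → 34 → 17 → 52 → 26 → 13 → 40 → 20 → 10 → 5 → 16 → 8 → 4 → 2 → 1
Total steps = 60

60 steps


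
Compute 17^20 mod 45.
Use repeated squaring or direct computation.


17^1 mod 45 = 17
17^2 mod 45 = 19
17^3 mod 45 = 8
17^4 mod 45 = 1
17^5 mod 45 = 17
17^6 mod 45 = 19
17^7 mod 45 = 8
17^8 mod 45 = 1
17^9 mod 45 = 17
17^10 mod 45 = 19
17^11 mod 45 = 8
17^12 mod 45 = 1
17^13 mod 45 = 17
17^14 mod 45 = 19
17^15 mod 45 = 8
17^16 mod 45 = 1
17^17 mod 45 = 17
17^18 mod 45 = 19
17^19 mod 45 = 8
17^20 mod 45 = 1


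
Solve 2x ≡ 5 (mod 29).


GCD(2, 29) = 1, unique solution
a^(-1) mod 29 = 15
x = 15 * 5 mod 29 = 17

x ≡ 17 (mod 29)


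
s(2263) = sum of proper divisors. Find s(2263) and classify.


Proper divisors: 1, 31, 73
Sum = 1 + 31 + 73 = 105
105 < 2263 → deficient

s(2263) = 105 (deficient)


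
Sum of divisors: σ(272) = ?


Divisors of 272: 1, 2, 4, 8, 16, 17, 34, 68, 136, 272
Sum = 1 + 2 + 4 + 8 + 16 + 17 + 34 + 68 + 136 + 272 = 558

σ(272) = 558


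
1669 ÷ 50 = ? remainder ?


1669 = 50 * 33 + 19
Check: 1650 + 19 = 1669

q = 33, r = 19


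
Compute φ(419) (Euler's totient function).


419 = 419
Prime factors: 419
φ(419) = 419 × (1-1/419)
= 419 × 418/419 = 418

φ(419) = 418


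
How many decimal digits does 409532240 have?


409532240 has 9 digits in base 10
floor(log10(409532240)) + 1 = floor(8.6123) + 1 = 9

9 digits (base 10)


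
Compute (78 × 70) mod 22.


78 × 70 = 5460
5460 mod 22 = 4


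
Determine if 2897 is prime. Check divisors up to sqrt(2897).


Check divisors up to sqrt(2897) = 53.8238
No divisors found.
2897 is prime.

Yes, 2897 is prime


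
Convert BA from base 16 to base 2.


BA (base 16) = 186 (decimal)
186 (decimal) = 10111010 (base 2)


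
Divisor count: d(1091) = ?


1091 = 1091^1
d(1091) = (1+1) = 2

2 divisors


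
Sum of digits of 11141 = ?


1 + 1 + 1 + 4 + 1 = 8


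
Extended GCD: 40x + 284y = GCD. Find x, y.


Tabular extended Euclidean (each row: r = 40*s + 284*t):
r=40, s=1, t=0
r=284, s=0, t=1
q=0: r=40, s=1, t=0   [40*(1) + 284*(0) = 40]
q=7: r=4, s=-7, t=1   [40*(-7) + 284*(1) = 4]
q=10: r=0, s=71, t=-10   [40*(71) + 284*(-10) = 0]
GCD = 4; from the row with r=4: x=-7, y=1
Check: 40*(-7) + 284*(1) = -280 + 284 = 4

GCD = 4, x = -7, y = 1


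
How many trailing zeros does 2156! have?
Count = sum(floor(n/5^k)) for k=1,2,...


floor(2156/5) = 431
floor(2156/25) = 86
floor(2156/125) = 17
floor(2156/625) = 3
Total = 537

537 trailing zeros


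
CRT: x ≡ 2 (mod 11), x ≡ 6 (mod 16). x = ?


M = 11*16 = 176
M1 = M/11 = 16, M2 = M/16 = 11
M1^(-1) mod 11 = 9, M2^(-1) mod 16 = 3
x = 2*16*9 + 6*11*3 = 486
486 mod 176 = 134
Check: 134 mod 11 = 2 ✓, 134 mod 16 = 6 ✓

x ≡ 134 (mod 176)


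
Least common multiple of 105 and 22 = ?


GCD(105, 22) = 1
LCM = 105*22/1 = 2310/1 = 2310

LCM = 2310


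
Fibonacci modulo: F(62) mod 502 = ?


F(k) mod 502 for k=1..62:
1, 1, 2, 3, 5, 8, 13, 21, 34, 55, 89, 144, 233, 377, 108, 485, 91, 74, 165, 239, 404, 141, 43, 184, 227, 411, 136, 45, 181, 226, 407, 131, 36, 167, 203, 370, 71, 441, 10, 451, 461, 410, 369, 277, 144, 421, 63, 484, 45, 27, 72, 99, 171, 270, 441, 209, 148, 357, 3, 360, 363, 221
F(62) mod 502 = 221


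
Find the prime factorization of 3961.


3961 / 17 = 233
233 / 233 = 1
3961 = 17 × 233


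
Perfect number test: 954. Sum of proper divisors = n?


Proper divisors of 954: 1, 2, 3, 6, 9, 18, 53, 106, 159, 318, 477
Sum = 1 + 2 + 3 + 6 + 9 + 18 + 53 + 106 + 159 + 318 + 477 = 1152

No, 954 is not perfect (1152 ≠ 954)


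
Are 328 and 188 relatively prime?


Euclidean algorithm:
328 = 1 * 188 + 140
188 = 1 * 140 + 48
140 = 2 * 48 + 44
48 = 1 * 44 + 4
44 = 11 * 4 + 0
GCD(328, 188) = 4

No, not coprime (GCD = 4)


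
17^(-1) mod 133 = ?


Use the extended Euclidean algorithm on (133, 17); each row r = 133*s + 17*t:
r=133, s=1, t=0
r=17, s=0, t=1
q=7: r=14, s=1, t=-7   [133*(1) + 17*(-7) = 14]
q=1: r=3, s=-1, t=8   [133*(-1) + 17*(8) = 3]
q=4: r=2, s=5, t=-39   [133*(5) + 17*(-39) = 2]
q=1: r=1, s=-6, t=47   [133*(-6) + 17*(47) = 1]
q=2: r=0, s=17, t=-133   [133*(17) + 17*(-133) = 0]
GCD = 1 with t = 47, so 17*(47) ≡ 1 (mod 133)
Inverse = 47 mod 133 = 47
Check: 17 * 47 = 799 ≡ 1 (mod 133)

17^(-1) ≡ 47 (mod 133)


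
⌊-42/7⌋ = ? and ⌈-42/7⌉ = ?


-42/7 = -6.0000
floor = -6
ceil = -6

floor = -6, ceil = -6


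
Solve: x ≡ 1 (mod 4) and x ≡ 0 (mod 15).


M = 4*15 = 60
M1 = M/4 = 15, M2 = M/15 = 4
M1^(-1) mod 4 = 3, M2^(-1) mod 15 = 4
x = 1*15*3 + 0*4*4 = 45
45 mod 60 = 45
Check: 45 mod 4 = 1 ✓, 45 mod 15 = 0 ✓

x ≡ 45 (mod 60)


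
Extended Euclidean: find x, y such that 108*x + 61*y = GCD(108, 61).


Tabular extended Euclidean (each row: r = 108*s + 61*t):
r=108, s=1, t=0
r=61, s=0, t=1
q=1: r=47, s=1, t=-1   [108*(1) + 61*(-1) = 47]
q=1: r=14, s=-1, t=2   [108*(-1) + 61*(2) = 14]
q=3: r=5, s=4, t=-7   [108*(4) + 61*(-7) = 5]
q=2: r=4, s=-9, t=16   [108*(-9) + 61*(16) = 4]
q=1: r=1, s=13, t=-23   [108*(13) + 61*(-23) = 1]
q=4: r=0, s=-61, t=108   [108*(-61) + 61*(108) = 0]
GCD = 1; from the row with r=1: x=13, y=-23
Check: 108*(13) + 61*(-23) = 1404 - 1403 = 1

GCD = 1, x = 13, y = -23


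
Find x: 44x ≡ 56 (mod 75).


GCD(44, 75) = 1, unique solution
a^(-1) mod 75 = 29
x = 29 * 56 mod 75 = 49

x ≡ 49 (mod 75)


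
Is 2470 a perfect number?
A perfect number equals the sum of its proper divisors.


Proper divisors of 2470: 1, 2, 5, 10, 13, 19, 26, 38, 65, 95, 130, 190, 247, 494, 1235
Sum = 1 + 2 + 5 + 10 + 13 + 19 + 26 + 38 + 65 + 95 + 130 + 190 + 247 + 494 + 1235 = 2570

No, 2470 is not perfect (2570 ≠ 2470)


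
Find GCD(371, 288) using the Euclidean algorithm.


371 = 1 * 288 + 83
288 = 3 * 83 + 39
83 = 2 * 39 + 5
39 = 7 * 5 + 4
5 = 1 * 4 + 1
4 = 4 * 1 + 0
GCD = 1


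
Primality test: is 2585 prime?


2585 / 5 = 517 (exact division)
2585 is NOT prime.

No, 2585 is not prime


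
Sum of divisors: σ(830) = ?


Divisors of 830: 1, 2, 5, 10, 83, 166, 415, 830
Sum = 1 + 2 + 5 + 10 + 83 + 166 + 415 + 830 = 1512

σ(830) = 1512


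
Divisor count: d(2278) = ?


2278 = 2^1 × 17^1 × 67^1
d(2278) = (1+1) × (1+1) × (1+1) = 8

8 divisors


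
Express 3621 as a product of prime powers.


3621 / 3 = 1207
1207 / 17 = 71
71 / 71 = 1
3621 = 3 × 17 × 71


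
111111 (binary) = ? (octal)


111111 (base 2) = 63 (decimal)
63 (decimal) = 77 (base 8)


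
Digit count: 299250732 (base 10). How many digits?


299250732 has 9 digits in base 10
floor(log10(299250732)) + 1 = floor(8.4760) + 1 = 9

9 digits (base 10)


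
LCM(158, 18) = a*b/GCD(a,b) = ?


GCD(158, 18) = 2
LCM = 158*18/2 = 2844/2 = 1422

LCM = 1422


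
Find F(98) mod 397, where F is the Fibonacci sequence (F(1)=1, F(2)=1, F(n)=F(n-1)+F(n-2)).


F(k) mod 397 for k=1..98:
1, 1, 2, 3, 5, 8, 13, 21, 34, 55, 89, 144, 233, 377, 213, 193, 9, 202, 211, 16, 227, 243, 73, 316, 389, 308, 300, 211, 114, 325, 42, 367, 12, 379, 391, 373, 367, 343, 313, 259, 175, 37, 212, 249, 64, 313, 377, 293, 273, 169, 45, 214, 259, 76, 335, 14, 349, 363, 315, 281, 199, 83, 282, 365, 250, 218, 71, 289, 360, 252, 215, 70, 285, 355, 243, 201, 47, 248, 295, 146, 44, 190, 234, 27, 261, 288, 152, 43, 195, 238, 36, 274, 310, 187, 100, 287, 387, 277
F(98) mod 397 = 277


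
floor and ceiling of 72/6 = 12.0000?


72/6 = 12.0000
floor = 12
ceil = 12

floor = 12, ceil = 12


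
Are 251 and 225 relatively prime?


Euclidean algorithm:
251 = 1 * 225 + 26
225 = 8 * 26 + 17
26 = 1 * 17 + 9
17 = 1 * 9 + 8
9 = 1 * 8 + 1
8 = 8 * 1 + 0
GCD(251, 225) = 1

Yes, coprime (GCD = 1)


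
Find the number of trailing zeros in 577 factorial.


floor(577/5) = 115
floor(577/25) = 23
floor(577/125) = 4
Total = 142

142 trailing zeros


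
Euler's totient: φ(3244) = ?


3244 = 2^2 × 811
Prime factors: 2, 811
φ(3244) = 3244 × (1-1/2) × (1-1/811)
= 3244 × 1/2 × 810/811 = 1620

φ(3244) = 1620


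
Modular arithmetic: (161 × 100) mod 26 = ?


161 × 100 = 16100
16100 mod 26 = 6


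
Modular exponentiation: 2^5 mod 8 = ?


2^1 mod 8 = 2
2^2 mod 8 = 4
2^3 mod 8 = 0
2^4 mod 8 = 0
2^5 mod 8 = 0


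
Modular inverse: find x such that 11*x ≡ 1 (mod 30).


Use the extended Euclidean algorithm on (30, 11); each row r = 30*s + 11*t:
r=30, s=1, t=0
r=11, s=0, t=1
q=2: r=8, s=1, t=-2   [30*(1) + 11*(-2) = 8]
q=1: r=3, s=-1, t=3   [30*(-1) + 11*(3) = 3]
q=2: r=2, s=3, t=-8   [30*(3) + 11*(-8) = 2]
q=1: r=1, s=-4, t=11   [30*(-4) + 11*(11) = 1]
q=2: r=0, s=11, t=-30   [30*(11) + 11*(-30) = 0]
GCD = 1 with t = 11, so 11*(11) ≡ 1 (mod 30)
Inverse = 11 mod 30 = 11
Check: 11 * 11 = 121 ≡ 1 (mod 30)

11^(-1) ≡ 11 (mod 30)


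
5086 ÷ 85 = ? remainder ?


5086 = 85 * 59 + 71
Check: 5015 + 71 = 5086

q = 59, r = 71


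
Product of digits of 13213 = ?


1 × 3 × 2 × 1 × 3 = 18


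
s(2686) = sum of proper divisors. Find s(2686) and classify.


Proper divisors: 1, 2, 17, 34, 79, 158, 1343
Sum = 1 + 2 + 17 + 34 + 79 + 158 + 1343 = 1634
1634 < 2686 → deficient

s(2686) = 1634 (deficient)


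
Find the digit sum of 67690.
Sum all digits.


6 + 7 + 6 + 9 + 0 = 28


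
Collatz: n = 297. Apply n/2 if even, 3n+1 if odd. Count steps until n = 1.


297 → 892 → 446 → 223 → 670 → 335 → 1006 → 503 → 1510 → 755 → 2266 → 1133 → 3400 → 1700 → 850 → 425 → 1276 → 638 → 319 → 958 → 479 → 1438 → 719 → 2158 → 1079 → 3238 → 1619 → 4858 → 2429 → 7288 → 3644 → 1822 → 911 → 2734 → 1367 → 4102 → 2051 → 6154 → 3077 → 9232 → 4616 → 2308 → 1154 → 577 → 1732 → 866 → 433 → 1300 → 650 → 325 → 976 → 488 → 244 → 122 → 61 → 184 → 92 → 46 → 23 → 70 → 35 → 106 → 53 → 160 → 80 → 40 → 20 → 10 → 5 → 16 → 8 → 4 → 2 → 1
Total steps = 73

73 steps


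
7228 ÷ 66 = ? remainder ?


7228 = 66 * 109 + 34
Check: 7194 + 34 = 7228

q = 109, r = 34


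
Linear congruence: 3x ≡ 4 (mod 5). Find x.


GCD(3, 5) = 1, unique solution
a^(-1) mod 5 = 2
x = 2 * 4 mod 5 = 3

x ≡ 3 (mod 5)


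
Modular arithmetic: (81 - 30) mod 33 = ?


81 - 30 = 51
51 mod 33 = 18


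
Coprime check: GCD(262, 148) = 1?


Euclidean algorithm:
262 = 1 * 148 + 114
148 = 1 * 114 + 34
114 = 3 * 34 + 12
34 = 2 * 12 + 10
12 = 1 * 10 + 2
10 = 5 * 2 + 0
GCD(262, 148) = 2

No, not coprime (GCD = 2)


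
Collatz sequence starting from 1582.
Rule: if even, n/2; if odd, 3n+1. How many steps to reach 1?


1582 → 791 → 2374 → 1187 → 3562 → 1781 → 5344 → 2672 → 1336 → 668 → 334 → 167 → 502 → 251 → 754 → 377 → 1132 → 566 → 283 → 850 → 425 → 1276 → 638 → 319 → 958 → 479 → 1438 → 719 → 2158 → 1079 → 3238 → 1619 → 4858 → 2429 → 7288 → 3644 → 1822 → 911 → 2734 → 1367 → 4102 → 2051 → 6154 → 3077 → 9232 → 4616 → 2308 → 1154 → 577 → 1732 → 866 → 433 → 1300 → 650 → 325 → 976 → 488 → 244 → 122 → 61 → 184 → 92 → 46 → 23 → 70 → 35 → 106 → 53 → 160 → 80 → 40 → 20 → 10 → 5 → 16 → 8 → 4 → 2 → 1
Total steps = 78

78 steps


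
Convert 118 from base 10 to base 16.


118 (base 10) = 118 (decimal)
118 (decimal) = 76 (base 16)


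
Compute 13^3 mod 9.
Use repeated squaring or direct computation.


13^1 mod 9 = 4
13^2 mod 9 = 7
13^3 mod 9 = 1


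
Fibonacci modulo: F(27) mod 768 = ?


F(k) mod 768 for k=1..27:
1, 1, 2, 3, 5, 8, 13, 21, 34, 55, 89, 144, 233, 377, 610, 219, 61, 280, 341, 621, 194, 47, 241, 288, 529, 49, 578
F(27) mod 768 = 578


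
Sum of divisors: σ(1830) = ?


Divisors of 1830: 1, 2, 3, 5, 6, 10, 15, 30, 61, 122, 183, 305, 366, 610, 915, 1830
Sum = 1 + 2 + 3 + 5 + 6 + 10 + 15 + 30 + 61 + 122 + 183 + 305 + 366 + 610 + 915 + 1830 = 4464

σ(1830) = 4464


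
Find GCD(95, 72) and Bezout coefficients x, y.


Tabular extended Euclidean (each row: r = 95*s + 72*t):
r=95, s=1, t=0
r=72, s=0, t=1
q=1: r=23, s=1, t=-1   [95*(1) + 72*(-1) = 23]
q=3: r=3, s=-3, t=4   [95*(-3) + 72*(4) = 3]
q=7: r=2, s=22, t=-29   [95*(22) + 72*(-29) = 2]
q=1: r=1, s=-25, t=33   [95*(-25) + 72*(33) = 1]
q=2: r=0, s=72, t=-95   [95*(72) + 72*(-95) = 0]
GCD = 1; from the row with r=1: x=-25, y=33
Check: 95*(-25) + 72*(33) = -2375 + 2376 = 1

GCD = 1, x = -25, y = 33


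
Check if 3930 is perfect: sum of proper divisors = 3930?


Proper divisors of 3930: 1, 2, 3, 5, 6, 10, 15, 30, 131, 262, 393, 655, 786, 1310, 1965
Sum = 1 + 2 + 3 + 5 + 6 + 10 + 15 + 30 + 131 + 262 + 393 + 655 + 786 + 1310 + 1965 = 5574

No, 3930 is not perfect (5574 ≠ 3930)


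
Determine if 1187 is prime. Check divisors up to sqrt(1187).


Check divisors up to sqrt(1187) = 34.4529
No divisors found.
1187 is prime.

Yes, 1187 is prime


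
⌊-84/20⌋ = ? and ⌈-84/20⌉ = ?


-84/20 = -4.2000
floor = -5
ceil = -4

floor = -5, ceil = -4


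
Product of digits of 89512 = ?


8 × 9 × 5 × 1 × 2 = 720


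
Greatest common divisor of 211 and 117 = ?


211 = 1 * 117 + 94
117 = 1 * 94 + 23
94 = 4 * 23 + 2
23 = 11 * 2 + 1
2 = 2 * 1 + 0
GCD = 1


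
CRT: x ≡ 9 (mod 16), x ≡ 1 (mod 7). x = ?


M = 16*7 = 112
M1 = M/16 = 7, M2 = M/7 = 16
M1^(-1) mod 16 = 7, M2^(-1) mod 7 = 4
x = 9*7*7 + 1*16*4 = 505
505 mod 112 = 57
Check: 57 mod 16 = 9 ✓, 57 mod 7 = 1 ✓

x ≡ 57 (mod 112)


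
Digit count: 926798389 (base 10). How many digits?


926798389 has 9 digits in base 10
floor(log10(926798389)) + 1 = floor(8.9670) + 1 = 9

9 digits (base 10)


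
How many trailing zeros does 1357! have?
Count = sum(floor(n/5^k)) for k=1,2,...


floor(1357/5) = 271
floor(1357/25) = 54
floor(1357/125) = 10
floor(1357/625) = 2
Total = 337

337 trailing zeros


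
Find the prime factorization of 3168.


3168 / 2 = 1584
1584 / 2 = 792
792 / 2 = 396
396 / 2 = 198
198 / 2 = 99
99 / 3 = 33
33 / 3 = 11
11 / 11 = 1
3168 = 2^5 × 3^2 × 11


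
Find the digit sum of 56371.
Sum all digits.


5 + 6 + 3 + 7 + 1 = 22


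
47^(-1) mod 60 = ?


Use the extended Euclidean algorithm on (60, 47); each row r = 60*s + 47*t:
r=60, s=1, t=0
r=47, s=0, t=1
q=1: r=13, s=1, t=-1   [60*(1) + 47*(-1) = 13]
q=3: r=8, s=-3, t=4   [60*(-3) + 47*(4) = 8]
q=1: r=5, s=4, t=-5   [60*(4) + 47*(-5) = 5]
q=1: r=3, s=-7, t=9   [60*(-7) + 47*(9) = 3]
q=1: r=2, s=11, t=-14   [60*(11) + 47*(-14) = 2]
q=1: r=1, s=-18, t=23   [60*(-18) + 47*(23) = 1]
q=2: r=0, s=47, t=-60   [60*(47) + 47*(-60) = 0]
GCD = 1 with t = 23, so 47*(23) ≡ 1 (mod 60)
Inverse = 23 mod 60 = 23
Check: 47 * 23 = 1081 ≡ 1 (mod 60)

47^(-1) ≡ 23 (mod 60)


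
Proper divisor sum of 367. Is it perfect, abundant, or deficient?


Proper divisors: 1
Sum = 1 = 1
1 < 367 → deficient

s(367) = 1 (deficient)


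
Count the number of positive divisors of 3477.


3477 = 3^1 × 19^1 × 61^1
d(3477) = (1+1) × (1+1) × (1+1) = 8

8 divisors


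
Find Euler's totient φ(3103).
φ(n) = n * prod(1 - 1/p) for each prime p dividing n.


3103 = 29 × 107
Prime factors: 29, 107
φ(3103) = 3103 × (1-1/29) × (1-1/107)
= 3103 × 28/29 × 106/107 = 2968

φ(3103) = 2968


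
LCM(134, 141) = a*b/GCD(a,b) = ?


GCD(134, 141) = 1
LCM = 134*141/1 = 18894/1 = 18894

LCM = 18894


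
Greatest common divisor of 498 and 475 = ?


498 = 1 * 475 + 23
475 = 20 * 23 + 15
23 = 1 * 15 + 8
15 = 1 * 8 + 7
8 = 1 * 7 + 1
7 = 7 * 1 + 0
GCD = 1


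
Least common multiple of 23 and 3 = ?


GCD(23, 3) = 1
LCM = 23*3/1 = 69/1 = 69

LCM = 69


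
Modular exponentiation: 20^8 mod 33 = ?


20^1 mod 33 = 20
20^2 mod 33 = 4
20^3 mod 33 = 14
20^4 mod 33 = 16
20^5 mod 33 = 23
20^6 mod 33 = 31
20^7 mod 33 = 26
20^8 mod 33 = 25


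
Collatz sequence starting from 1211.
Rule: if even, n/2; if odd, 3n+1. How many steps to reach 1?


1211 → 3634 → 1817 → 5452 → 2726 → 1363 → 4090 → 2045 → 6136 → 3068 → 1534 → 767 → 2302 → 1151 → 3454 → 1727 → 5182 → 2591 → 7774 → 3887 → 11662 → 5831 → 17494 → 8747 → 26242 → 13121 → 39364 → 19682 → 9841 → 29524 → 14762 → 7381 → 22144 → 11072 → 5536 → 2768 → 1384 → 692 → 346 → 173 → 520 → 260 → 130 → 65 → 196 → 98 → 49 → 148 → 74 → 37 → 112 → 56 → 28 → 14 → 7 → 22 → 11 → 34 → 17 → 52 → 26 → 13 → 40 → 20 → 10 → 5 → 16 → 8 → 4 → 2 → 1
Total steps = 70

70 steps


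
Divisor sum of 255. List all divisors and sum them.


Divisors of 255: 1, 3, 5, 15, 17, 51, 85, 255
Sum = 1 + 3 + 5 + 15 + 17 + 51 + 85 + 255 = 432

σ(255) = 432


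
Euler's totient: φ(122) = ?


122 = 2 × 61
Prime factors: 2, 61
φ(122) = 122 × (1-1/2) × (1-1/61)
= 122 × 1/2 × 60/61 = 60

φ(122) = 60


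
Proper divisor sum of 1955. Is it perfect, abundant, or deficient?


Proper divisors: 1, 5, 17, 23, 85, 115, 391
Sum = 1 + 5 + 17 + 23 + 85 + 115 + 391 = 637
637 < 1955 → deficient

s(1955) = 637 (deficient)


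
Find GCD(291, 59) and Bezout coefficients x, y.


Tabular extended Euclidean (each row: r = 291*s + 59*t):
r=291, s=1, t=0
r=59, s=0, t=1
q=4: r=55, s=1, t=-4   [291*(1) + 59*(-4) = 55]
q=1: r=4, s=-1, t=5   [291*(-1) + 59*(5) = 4]
q=13: r=3, s=14, t=-69   [291*(14) + 59*(-69) = 3]
q=1: r=1, s=-15, t=74   [291*(-15) + 59*(74) = 1]
q=3: r=0, s=59, t=-291   [291*(59) + 59*(-291) = 0]
GCD = 1; from the row with r=1: x=-15, y=74
Check: 291*(-15) + 59*(74) = -4365 + 4366 = 1

GCD = 1, x = -15, y = 74


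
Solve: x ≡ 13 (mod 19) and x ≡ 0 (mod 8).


M = 19*8 = 152
M1 = M/19 = 8, M2 = M/8 = 19
M1^(-1) mod 19 = 12, M2^(-1) mod 8 = 3
x = 13*8*12 + 0*19*3 = 1248
1248 mod 152 = 32
Check: 32 mod 19 = 13 ✓, 32 mod 8 = 0 ✓

x ≡ 32 (mod 152)


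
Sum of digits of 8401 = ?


8 + 4 + 0 + 1 = 13


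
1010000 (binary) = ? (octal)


1010000 (base 2) = 80 (decimal)
80 (decimal) = 120 (base 8)


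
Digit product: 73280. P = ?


7 × 3 × 2 × 8 × 0 = 0


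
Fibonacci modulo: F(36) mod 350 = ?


F(k) mod 350 for k=1..36:
1, 1, 2, 3, 5, 8, 13, 21, 34, 55, 89, 144, 233, 27, 260, 287, 197, 134, 331, 115, 96, 211, 307, 168, 125, 293, 68, 11, 79, 90, 169, 259, 78, 337, 65, 52
F(36) mod 350 = 52


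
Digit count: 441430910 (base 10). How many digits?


441430910 has 9 digits in base 10
floor(log10(441430910)) + 1 = floor(8.6449) + 1 = 9

9 digits (base 10)


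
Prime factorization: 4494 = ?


4494 / 2 = 2247
2247 / 3 = 749
749 / 7 = 107
107 / 107 = 1
4494 = 2 × 3 × 7 × 107


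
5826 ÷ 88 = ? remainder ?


5826 = 88 * 66 + 18
Check: 5808 + 18 = 5826

q = 66, r = 18


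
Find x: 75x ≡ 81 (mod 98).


GCD(75, 98) = 1, unique solution
a^(-1) mod 98 = 17
x = 17 * 81 mod 98 = 5

x ≡ 5 (mod 98)


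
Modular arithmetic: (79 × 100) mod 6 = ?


79 × 100 = 7900
7900 mod 6 = 4


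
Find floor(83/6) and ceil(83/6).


83/6 = 13.8333
floor = 13
ceil = 14

floor = 13, ceil = 14


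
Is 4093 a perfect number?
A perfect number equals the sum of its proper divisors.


Proper divisors of 4093: 1
Sum = 1 = 1

No, 4093 is not perfect (1 ≠ 4093)


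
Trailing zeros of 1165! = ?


floor(1165/5) = 233
floor(1165/25) = 46
floor(1165/125) = 9
floor(1165/625) = 1
Total = 289

289 trailing zeros


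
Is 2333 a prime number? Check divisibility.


Check divisors up to sqrt(2333) = 48.3011
No divisors found.
2333 is prime.

Yes, 2333 is prime


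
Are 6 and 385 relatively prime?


Euclidean algorithm:
385 = 64 * 6 + 1
6 = 6 * 1 + 0
GCD(6, 385) = 1

Yes, coprime (GCD = 1)


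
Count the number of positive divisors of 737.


737 = 11^1 × 67^1
d(737) = (1+1) × (1+1) = 4

4 divisors


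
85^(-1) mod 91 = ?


Use the extended Euclidean algorithm on (91, 85); each row r = 91*s + 85*t:
r=91, s=1, t=0
r=85, s=0, t=1
q=1: r=6, s=1, t=-1   [91*(1) + 85*(-1) = 6]
q=14: r=1, s=-14, t=15   [91*(-14) + 85*(15) = 1]
q=6: r=0, s=85, t=-91   [91*(85) + 85*(-91) = 0]
GCD = 1 with t = 15, so 85*(15) ≡ 1 (mod 91)
Inverse = 15 mod 91 = 15
Check: 85 * 15 = 1275 ≡ 1 (mod 91)

85^(-1) ≡ 15 (mod 91)


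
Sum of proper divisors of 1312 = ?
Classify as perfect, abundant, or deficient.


Proper divisors: 1, 2, 4, 8, 16, 32, 41, 82, 164, 328, 656
Sum = 1 + 2 + 4 + 8 + 16 + 32 + 41 + 82 + 164 + 328 + 656 = 1334
1334 > 1312 → abundant

s(1312) = 1334 (abundant)


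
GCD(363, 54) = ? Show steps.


363 = 6 * 54 + 39
54 = 1 * 39 + 15
39 = 2 * 15 + 9
15 = 1 * 9 + 6
9 = 1 * 6 + 3
6 = 2 * 3 + 0
GCD = 3


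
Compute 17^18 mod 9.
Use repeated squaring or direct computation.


17^1 mod 9 = 8
17^2 mod 9 = 1
17^3 mod 9 = 8
17^4 mod 9 = 1
17^5 mod 9 = 8
17^6 mod 9 = 1
17^7 mod 9 = 8
17^8 mod 9 = 1
17^9 mod 9 = 8
17^10 mod 9 = 1
17^11 mod 9 = 8
17^12 mod 9 = 1
17^13 mod 9 = 8
17^14 mod 9 = 1
17^15 mod 9 = 8
17^16 mod 9 = 1
17^17 mod 9 = 8
17^18 mod 9 = 1


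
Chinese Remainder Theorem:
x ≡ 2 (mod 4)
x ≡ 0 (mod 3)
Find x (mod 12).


M = 4*3 = 12
M1 = M/4 = 3, M2 = M/3 = 4
M1^(-1) mod 4 = 3, M2^(-1) mod 3 = 1
x = 2*3*3 + 0*4*1 = 18
18 mod 12 = 6
Check: 6 mod 4 = 2 ✓, 6 mod 3 = 0 ✓

x ≡ 6 (mod 12)


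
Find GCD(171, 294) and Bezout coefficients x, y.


Tabular extended Euclidean (each row: r = 171*s + 294*t):
r=171, s=1, t=0
r=294, s=0, t=1
q=0: r=171, s=1, t=0   [171*(1) + 294*(0) = 171]
q=1: r=123, s=-1, t=1   [171*(-1) + 294*(1) = 123]
q=1: r=48, s=2, t=-1   [171*(2) + 294*(-1) = 48]
q=2: r=27, s=-5, t=3   [171*(-5) + 294*(3) = 27]
q=1: r=21, s=7, t=-4   [171*(7) + 294*(-4) = 21]
q=1: r=6, s=-12, t=7   [171*(-12) + 294*(7) = 6]
q=3: r=3, s=43, t=-25   [171*(43) + 294*(-25) = 3]
q=2: r=0, s=-98, t=57   [171*(-98) + 294*(57) = 0]
GCD = 3; from the row with r=3: x=43, y=-25
Check: 171*(43) + 294*(-25) = 7353 - 7350 = 3

GCD = 3, x = 43, y = -25


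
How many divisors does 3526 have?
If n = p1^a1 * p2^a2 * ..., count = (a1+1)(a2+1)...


3526 = 2^1 × 41^1 × 43^1
d(3526) = (1+1) × (1+1) × (1+1) = 8

8 divisors


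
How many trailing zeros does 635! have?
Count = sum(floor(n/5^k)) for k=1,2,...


floor(635/5) = 127
floor(635/25) = 25
floor(635/125) = 5
floor(635/625) = 1
Total = 158

158 trailing zeros


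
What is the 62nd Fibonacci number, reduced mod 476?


F(k) mod 476 for k=1..62:
1, 1, 2, 3, 5, 8, 13, 21, 34, 55, 89, 144, 233, 377, 134, 35, 169, 204, 373, 101, 474, 99, 97, 196, 293, 13, 306, 319, 149, 468, 141, 133, 274, 407, 205, 136, 341, 1, 342, 343, 209, 76, 285, 361, 170, 55, 225, 280, 29, 309, 338, 171, 33, 204, 237, 441, 202, 167, 369, 60, 429, 13
F(62) mod 476 = 13


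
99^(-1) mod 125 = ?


Use the extended Euclidean algorithm on (125, 99); each row r = 125*s + 99*t:
r=125, s=1, t=0
r=99, s=0, t=1
q=1: r=26, s=1, t=-1   [125*(1) + 99*(-1) = 26]
q=3: r=21, s=-3, t=4   [125*(-3) + 99*(4) = 21]
q=1: r=5, s=4, t=-5   [125*(4) + 99*(-5) = 5]
q=4: r=1, s=-19, t=24   [125*(-19) + 99*(24) = 1]
q=5: r=0, s=99, t=-125   [125*(99) + 99*(-125) = 0]
GCD = 1 with t = 24, so 99*(24) ≡ 1 (mod 125)
Inverse = 24 mod 125 = 24
Check: 99 * 24 = 2376 ≡ 1 (mod 125)

99^(-1) ≡ 24 (mod 125)


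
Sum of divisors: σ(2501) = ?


Divisors of 2501: 1, 41, 61, 2501
Sum = 1 + 41 + 61 + 2501 = 2604

σ(2501) = 2604


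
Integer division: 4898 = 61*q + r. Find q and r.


4898 = 61 * 80 + 18
Check: 4880 + 18 = 4898

q = 80, r = 18


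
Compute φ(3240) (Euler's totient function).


3240 = 2^3 × 3^4 × 5
Prime factors: 2, 3, 5
φ(3240) = 3240 × (1-1/2) × (1-1/3) × (1-1/5)
= 3240 × 1/2 × 2/3 × 4/5 = 864

φ(3240) = 864


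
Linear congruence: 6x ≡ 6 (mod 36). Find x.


GCD(6, 36) = 6 divides 6
Divide: 1x ≡ 1 (mod 6)
x ≡ 1 (mod 6)


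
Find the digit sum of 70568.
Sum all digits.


7 + 0 + 5 + 6 + 8 = 26


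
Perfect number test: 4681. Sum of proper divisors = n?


Proper divisors of 4681: 1, 31, 151
Sum = 1 + 31 + 151 = 183

No, 4681 is not perfect (183 ≠ 4681)


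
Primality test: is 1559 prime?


Check divisors up to sqrt(1559) = 39.4842
No divisors found.
1559 is prime.

Yes, 1559 is prime


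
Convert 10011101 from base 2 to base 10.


10011101 (base 2) = 157 (decimal)
157 (decimal) = 157 (base 10)


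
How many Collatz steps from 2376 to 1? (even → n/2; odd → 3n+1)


2376 → 1188 → 594 → 297 → 892 → 446 → 223 → 670 → 335 → 1006 → 503 → 1510 → 755 → 2266 → 1133 → 3400 → 1700 → 850 → 425 → 1276 → 638 → 319 → 958 → 479 → 1438 → 719 → 2158 → 1079 → 3238 → 1619 → 4858 → 2429 → 7288 → 3644 → 1822 → 911 → 2734 → 1367 → 4102 → 2051 → 6154 → 3077 → 9232 → 4616 → 2308 → 1154 → 577 → 1732 → 866 → 433 → 1300 → 650 → 325 → 976 → 488 → 244 → 122 → 61 → 184 → 92 → 46 → 23 → 70 → 35 → 106 → 53 → 160 → 80 → 40 → 20 → 10 → 5 → 16 → 8 → 4 → 2 → 1
Total steps = 76

76 steps
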